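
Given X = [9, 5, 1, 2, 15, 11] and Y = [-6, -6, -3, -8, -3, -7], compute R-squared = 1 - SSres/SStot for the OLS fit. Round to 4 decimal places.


The fitted line is Y = -6.0538 + 0.0773*X.
SSres = 20.6114, SStot = 21.5000.
R^2 = 1 - SSres/SStot = 0.0413.

0.0413


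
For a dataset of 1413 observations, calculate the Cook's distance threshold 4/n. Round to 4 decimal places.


Cook's distance cutoff = 4/n = 4/1413.
= 0.0028.

0.0028


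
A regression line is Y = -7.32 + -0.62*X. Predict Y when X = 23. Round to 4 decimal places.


Predicted value:
Y = -7.32 + (-0.62)(23) = -7.32 + -14.2600 = -21.5800.

-21.5800


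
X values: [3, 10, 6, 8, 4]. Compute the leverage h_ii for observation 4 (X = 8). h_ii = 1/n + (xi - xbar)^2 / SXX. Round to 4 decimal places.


n = 5, xbar = 6.2000.
SXX = sum((xi - xbar)^2) = 32.8000.
h = 1/5 + (8 - 6.2000)^2 / 32.8000 = 0.2988.

0.2988


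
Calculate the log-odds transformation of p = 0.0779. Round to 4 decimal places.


The odds are p/(1-p) = 0.0779 / 0.9221 = 0.0845.
logit(p) = ln(0.0845) = -2.4712.

-2.4712


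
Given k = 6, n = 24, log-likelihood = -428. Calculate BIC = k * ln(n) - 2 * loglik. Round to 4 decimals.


ln(24) = 3.178054.
k * ln(n) = 6 * 3.178054 = 19.068324.
-2L = 856.
BIC = 19.068324 + 856 = 875.068324, which rounds to 875.0683.

875.0683


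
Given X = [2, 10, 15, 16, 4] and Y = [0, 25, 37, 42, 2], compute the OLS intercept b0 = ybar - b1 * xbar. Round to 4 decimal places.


Compute b1 = 3.0691 from the OLS formula.
With xbar = 9.4000 and ybar = 21.2000, the intercept is:
b0 = 21.2000 - 3.0691 * 9.4000 = -7.6495.

-7.6495


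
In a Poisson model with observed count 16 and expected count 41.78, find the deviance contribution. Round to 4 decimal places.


Compute y*ln(y/mu) = 16*ln(16/41.78) = 16*-0.959829 = -15.357264.
y - mu = -25.78.
D = 2*(-15.357264 - (-25.78)) = 20.845472, which rounds to 20.8455.

20.8455


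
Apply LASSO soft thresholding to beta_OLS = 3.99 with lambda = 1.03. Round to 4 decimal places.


Absolute value: |3.99| = 3.99.
Compare to lambda = 1.03.
Since |beta| > lambda, coefficient = sign(beta)*(|beta| - lambda) = 2.9600.

2.9600


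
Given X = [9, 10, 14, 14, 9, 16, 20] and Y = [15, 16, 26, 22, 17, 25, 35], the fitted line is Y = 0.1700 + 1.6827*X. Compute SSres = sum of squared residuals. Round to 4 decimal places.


Predicted values from Y = 0.1700 + 1.6827*X.
Residuals: [-0.3143, -0.9970, 2.2722, -1.7278, 1.6857, -2.0932, 1.1760].
SSres = 17.8470.

17.8470


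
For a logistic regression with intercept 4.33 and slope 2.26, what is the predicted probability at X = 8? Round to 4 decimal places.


z = 4.33 + 2.26 * 8 = 22.4100.
Sigmoid: P = 1 / (1 + exp(-22.4100)) = 1.0000.

1.0000


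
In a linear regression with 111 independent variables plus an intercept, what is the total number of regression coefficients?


Total coefficients = number of predictors + 1 (for the intercept).
= 111 + 1 = 112.

112


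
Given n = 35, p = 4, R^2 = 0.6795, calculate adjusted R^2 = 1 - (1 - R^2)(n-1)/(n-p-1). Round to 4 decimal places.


Using the formula:
(1 - 0.6795) = 0.3205.
Multiply by 34/30: 0.3205 * 34 = 10.8970, then 10.8970 / 30 = 0.3632.
Adj R^2 = 1 - 0.3632 = 0.6368.

0.6368


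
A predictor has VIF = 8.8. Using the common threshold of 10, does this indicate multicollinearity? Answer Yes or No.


Compare VIF = 8.8 to the threshold of 10.
8.8 < 10, so the answer is No.

No


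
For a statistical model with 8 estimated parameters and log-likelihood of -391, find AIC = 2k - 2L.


AIC = 2*8 - 2*(-391).
= 16 + 782 = 798.

798


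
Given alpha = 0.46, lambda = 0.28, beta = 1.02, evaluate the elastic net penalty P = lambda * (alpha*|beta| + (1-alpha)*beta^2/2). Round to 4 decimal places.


alpha * |beta| = 0.46 * 1.02 = 0.4692.
(1-alpha) * beta^2/2 = 0.54 * 1.0404/2 = 0.2809.
Total = 0.28 * (0.4692 + 0.2809) = 0.2100.

0.2100


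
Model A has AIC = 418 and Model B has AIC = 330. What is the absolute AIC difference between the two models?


Absolute difference = |418 - 330| = 88.
The model with lower AIC (B) is preferred.

88


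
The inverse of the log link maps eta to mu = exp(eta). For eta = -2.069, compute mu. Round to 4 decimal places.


Apply the inverse link:
mu = e^-2.069 = 0.1263.

0.1263


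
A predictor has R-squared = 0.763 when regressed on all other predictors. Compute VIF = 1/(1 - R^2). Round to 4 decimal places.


Denominator: 1 - 0.763 = 0.237.
VIF = 1 / 0.237 = 4.2194.

4.2194


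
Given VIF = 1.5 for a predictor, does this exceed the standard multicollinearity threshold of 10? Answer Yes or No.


Compare VIF = 1.5 to the threshold of 10.
1.5 < 10, so the answer is No.

No


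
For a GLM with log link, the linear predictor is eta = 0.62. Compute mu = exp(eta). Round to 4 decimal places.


Apply the inverse link:
mu = e^0.62 = 1.8589.

1.8589


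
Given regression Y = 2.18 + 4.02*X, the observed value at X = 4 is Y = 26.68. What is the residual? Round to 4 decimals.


Fitted value at X = 4 is yhat = 2.18 + 4.02*4 = 18.2600.
Residual = 26.68 - 18.2600 = 8.4200.

8.4200


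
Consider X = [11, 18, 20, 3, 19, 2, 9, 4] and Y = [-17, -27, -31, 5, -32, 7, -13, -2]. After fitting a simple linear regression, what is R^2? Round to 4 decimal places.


Fit the OLS line: b0 = 8.6149, b1 = -2.0805.
SSres = 42.9655.
SStot = 1737.5000.
R^2 = 1 - 42.9655/1737.5000 = 0.9753.

0.9753


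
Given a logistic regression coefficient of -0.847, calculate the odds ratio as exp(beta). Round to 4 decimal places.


exp(-0.847) = 0.4287.
So the odds ratio is 0.4287.

0.4287


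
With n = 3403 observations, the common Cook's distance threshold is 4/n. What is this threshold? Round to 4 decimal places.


The threshold is 4/n.
4/3403 = 0.0012.

0.0012


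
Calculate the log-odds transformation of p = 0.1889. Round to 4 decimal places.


Compute the odds: 0.1889/0.8111 = 0.2329.
Take the natural log: ln(0.2329) = -1.4572.

-1.4572


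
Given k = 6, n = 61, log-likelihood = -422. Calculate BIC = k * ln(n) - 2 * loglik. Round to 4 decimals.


Compute k*ln(n) = 6*ln(61) = 6*4.110874 = 24.665244.
Then -2*loglik = 844.
BIC = 24.665244 + 844 = 868.665244, which rounds to 868.6652.

868.6652


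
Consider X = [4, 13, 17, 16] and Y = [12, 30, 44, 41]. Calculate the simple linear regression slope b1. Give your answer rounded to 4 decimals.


Calculate xbar = 12.5000, ybar = 31.7500.
S_xx = 105.0000, S_xy = 254.5000.
Using b1 = S_xy / S_xx = 254.5000 / 105.0000, we get b1 = 2.4238.

2.4238


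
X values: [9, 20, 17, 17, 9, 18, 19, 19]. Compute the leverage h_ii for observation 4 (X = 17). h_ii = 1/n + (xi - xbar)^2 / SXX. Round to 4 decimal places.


n = 8, xbar = 16.0000.
SXX = sum((xi - xbar)^2) = 138.0000.
h = 1/8 + (17 - 16.0000)^2 / 138.0000 = 0.1322.

0.1322


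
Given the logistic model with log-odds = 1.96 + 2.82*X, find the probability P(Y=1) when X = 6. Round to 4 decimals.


z = 1.96 + 2.82 * 6 = 18.8800.
Sigmoid: P = 1 / (1 + exp(-18.8800)) = 1.0000.

1.0000


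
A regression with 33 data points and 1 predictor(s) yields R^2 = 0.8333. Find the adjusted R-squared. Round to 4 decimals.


Adjusted R^2 = 1 - (1 - R^2) * (n-1)/(n-p-1).
(1 - R^2) = 0.1667.
(n-1)/(n-p-1) = 32/31.
(1 - R^2) * (n-1) = 0.1667 * 32 = 5.3344.
Divide by (n-p-1): 5.3344 / 31 = 0.1721.
Adj R^2 = 1 - 0.1721 = 0.8279.

0.8279


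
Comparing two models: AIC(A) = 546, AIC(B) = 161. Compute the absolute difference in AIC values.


Absolute difference = |546 - 161| = 385.
The model with lower AIC (B) is preferred.

385


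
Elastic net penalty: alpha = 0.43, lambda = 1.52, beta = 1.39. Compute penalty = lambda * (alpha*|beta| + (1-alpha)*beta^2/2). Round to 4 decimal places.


Compute:
L1 = 0.43 * 1.39 = 0.5977.
L2 = 0.57 * 1.39^2 / 2 = 0.5506.
Penalty = 1.52 * (0.5977 + 0.5506) = 1.7455.

1.7455


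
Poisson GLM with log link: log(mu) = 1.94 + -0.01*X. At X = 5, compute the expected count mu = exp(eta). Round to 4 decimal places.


Linear predictor: eta = 1.94 + (-0.01)(5) = 1.8900.
Expected count: mu = exp(1.8900) = 6.6194.

6.6194


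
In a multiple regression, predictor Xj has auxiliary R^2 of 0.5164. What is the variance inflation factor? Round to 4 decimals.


Denominator: 1 - 0.5164 = 0.4836.
VIF = 1 / 0.4836 = 2.0678.

2.0678


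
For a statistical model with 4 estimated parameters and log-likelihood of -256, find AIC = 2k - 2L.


AIC = 2*4 - 2*(-256).
= 8 + 512 = 520.

520


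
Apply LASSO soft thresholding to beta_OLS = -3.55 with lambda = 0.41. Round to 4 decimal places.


|beta_OLS| = 3.55.
lambda = 0.41.
Since |beta| > lambda, coefficient = sign(beta)*(|beta| - lambda) = -3.1400.
Result = -3.1400.

-3.1400


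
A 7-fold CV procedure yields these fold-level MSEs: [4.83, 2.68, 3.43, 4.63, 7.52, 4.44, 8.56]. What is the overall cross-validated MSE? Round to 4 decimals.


Total MSE across folds = 36.0900.
CV-MSE = 36.0900/7 = 5.1557.

5.1557


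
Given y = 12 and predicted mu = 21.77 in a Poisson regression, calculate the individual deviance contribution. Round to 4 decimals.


First: ln(12/21.77) = -0.595626.
Then: 12 * -0.595626 = -7.147512.
y - mu = 12 - 21.77 = -9.77.
D = 2(-7.147512 - -9.77) = 5.244976, which rounds to 5.2450.

5.2450


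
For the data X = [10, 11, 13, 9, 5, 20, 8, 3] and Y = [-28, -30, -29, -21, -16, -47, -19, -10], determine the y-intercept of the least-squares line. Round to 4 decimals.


Compute b1 = -2.1337 from the OLS formula.
With xbar = 9.8750 and ybar = -25.0000, the intercept is:
b0 = -25.0000 - -2.1337 * 9.8750 = -3.9298.

-3.9298


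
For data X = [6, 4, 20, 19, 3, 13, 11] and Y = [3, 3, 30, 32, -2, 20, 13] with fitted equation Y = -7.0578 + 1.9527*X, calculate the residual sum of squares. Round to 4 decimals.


For each point, residual = actual - predicted.
Residuals: [-1.6584, 2.2470, -1.9962, 1.9565, -0.8003, 1.6727, -1.4219].
Sum of squared residuals = 21.0722.

21.0722


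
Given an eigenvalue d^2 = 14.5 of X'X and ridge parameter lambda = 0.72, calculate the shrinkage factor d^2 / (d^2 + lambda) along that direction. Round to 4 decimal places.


Denominator = d^2 + lambda = 14.5 + 0.72 = 15.2200.
Shrinkage = 14.5 / 15.2200 = 0.9527.

0.9527


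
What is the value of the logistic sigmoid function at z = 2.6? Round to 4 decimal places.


Compute exp(-2.6000) = 0.0743.
Sigmoid = 1 / (1 + 0.0743) = 1 / 1.0743 = 0.9309.

0.9309


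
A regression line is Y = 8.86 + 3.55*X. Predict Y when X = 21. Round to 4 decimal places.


Predicted value:
Y = 8.86 + (3.55)(21) = 8.86 + 74.5500 = 83.4100.

83.4100


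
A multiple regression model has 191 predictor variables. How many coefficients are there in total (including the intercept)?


Including the intercept, the model has 191 predictor coefficients + 1 intercept.
Total = 192.

192


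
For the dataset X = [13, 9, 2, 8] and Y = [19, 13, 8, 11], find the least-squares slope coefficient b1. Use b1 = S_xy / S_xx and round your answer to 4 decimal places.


Calculate xbar = 8.0000, ybar = 12.7500.
S_xx = 62.0000, S_xy = 60.0000.
Using b1 = S_xy / S_xx = 60.0000 / 62.0000, we get b1 = 0.9677.

0.9677


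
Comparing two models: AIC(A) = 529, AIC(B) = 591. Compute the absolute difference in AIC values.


|AIC_A - AIC_B| = |529 - 591| = 62.
Model A is preferred (lower AIC).

62


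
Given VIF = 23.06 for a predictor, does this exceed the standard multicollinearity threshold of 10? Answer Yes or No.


Check: VIF = 23.06 vs threshold = 10.
Since 23.06 >= 10, the answer is Yes.

Yes


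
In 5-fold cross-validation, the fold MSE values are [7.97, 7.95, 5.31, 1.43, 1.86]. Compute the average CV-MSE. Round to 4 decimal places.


Add all fold MSEs: 24.5200.
Divide by k = 5: 24.5200/5 = 4.9040.

4.9040


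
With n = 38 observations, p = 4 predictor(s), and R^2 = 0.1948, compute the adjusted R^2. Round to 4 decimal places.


Using the formula:
(1 - 0.1948) = 0.8052.
Multiply by 37/33: 0.8052 * 37 = 29.7924, then 29.7924 / 33 = 0.9028.
Adj R^2 = 1 - 0.9028 = 0.0972.

0.0972


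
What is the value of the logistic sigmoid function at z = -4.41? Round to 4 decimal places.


Compute exp(4.4100) = 82.2695.
Sigmoid = 1 / (1 + 82.2695) = 1 / 83.2695 = 0.0120.

0.0120


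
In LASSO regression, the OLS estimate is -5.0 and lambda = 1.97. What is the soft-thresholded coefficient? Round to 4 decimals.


Check: |-5.0| = 5.0 vs lambda = 1.97.
Since |beta| > lambda, coefficient = sign(beta)*(|beta| - lambda) = -3.0300.
Soft-thresholded coefficient = -3.0300.

-3.0300


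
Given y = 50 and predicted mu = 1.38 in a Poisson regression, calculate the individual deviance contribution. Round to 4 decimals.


y/mu = 50/1.38 = 36.231884 (approx.), and ln(50/1.38) = 3.589940.
y * ln(y/mu) = 50 * 3.589940 = 179.497000.
y - mu = 48.62.
D = 2 * (179.497000 - 48.62) = 261.754000, which rounds to 261.7540.

261.7540


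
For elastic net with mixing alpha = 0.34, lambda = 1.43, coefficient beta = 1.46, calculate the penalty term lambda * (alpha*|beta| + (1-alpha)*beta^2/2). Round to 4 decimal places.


alpha * |beta| = 0.34 * 1.46 = 0.4964.
(1-alpha) * beta^2/2 = 0.66 * 2.1316/2 = 0.7034.
Total = 1.43 * (0.4964 + 0.7034) = 1.7158.

1.7158


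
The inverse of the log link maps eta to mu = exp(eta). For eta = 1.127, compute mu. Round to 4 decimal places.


Apply the inverse link:
mu = e^1.127 = 3.0864.

3.0864


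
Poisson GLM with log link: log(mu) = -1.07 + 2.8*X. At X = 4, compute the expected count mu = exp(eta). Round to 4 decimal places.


Linear predictor: eta = -1.07 + (2.8)(4) = 10.1300.
Expected count: mu = exp(10.1300) = 25084.3644.

25084.3644


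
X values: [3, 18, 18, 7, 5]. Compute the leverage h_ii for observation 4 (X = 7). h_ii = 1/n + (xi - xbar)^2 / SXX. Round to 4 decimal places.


Compute xbar = 10.2000 with n = 5 observations.
SXX = 210.8000.
Leverage = 1/5 + (7 - 10.2000)^2/210.8000 = 0.2486.

0.2486


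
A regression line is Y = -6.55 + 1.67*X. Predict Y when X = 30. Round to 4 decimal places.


Predicted value:
Y = -6.55 + (1.67)(30) = -6.55 + 50.1000 = 43.5500.

43.5500


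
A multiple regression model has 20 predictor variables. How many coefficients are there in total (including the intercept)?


Each predictor gets one coefficient, plus one intercept.
Total parameters = 20 + 1 = 21.

21


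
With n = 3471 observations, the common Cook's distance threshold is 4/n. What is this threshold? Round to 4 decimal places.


The threshold is 4/n.
4/3471 = 0.0012.

0.0012


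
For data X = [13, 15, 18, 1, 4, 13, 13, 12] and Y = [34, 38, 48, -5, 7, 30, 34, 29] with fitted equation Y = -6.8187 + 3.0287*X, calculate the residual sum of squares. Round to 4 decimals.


Predicted values from Y = -6.8187 + 3.0287*X.
Residuals: [1.4456, -0.6118, 0.3021, -1.2100, 1.7039, -2.5544, 1.4456, -0.5257].
SSres = 15.8138.

15.8138


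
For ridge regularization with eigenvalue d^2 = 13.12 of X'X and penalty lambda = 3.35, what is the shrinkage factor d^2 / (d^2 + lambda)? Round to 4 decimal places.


Compute the denominator: 13.12 + 3.35 = 16.4700.
Shrinkage factor = 13.12 / 16.4700 = 0.7966.

0.7966


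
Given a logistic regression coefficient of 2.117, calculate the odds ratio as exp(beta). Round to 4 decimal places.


Odds ratio = exp(beta) = exp(2.117).
= 8.3062.

8.3062


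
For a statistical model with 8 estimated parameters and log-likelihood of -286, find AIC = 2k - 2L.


AIC = 2*8 - 2*(-286).
= 16 + 572 = 588.

588


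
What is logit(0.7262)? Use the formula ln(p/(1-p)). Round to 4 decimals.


Compute the odds: 0.7262/0.2738 = 2.6523.
Take the natural log: ln(2.6523) = 0.9754.

0.9754


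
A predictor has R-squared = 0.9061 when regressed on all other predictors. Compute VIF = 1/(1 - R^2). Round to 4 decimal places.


VIF = 1 / (1 - 0.9061).
= 1 / 0.0939 = 10.6496.

10.6496


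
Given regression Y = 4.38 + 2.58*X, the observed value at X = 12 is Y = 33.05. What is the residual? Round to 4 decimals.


Compute yhat = 4.38 + (2.58)(12) = 35.3400.
Residual = actual - predicted = 33.05 - 35.3400 = -2.2900.

-2.2900


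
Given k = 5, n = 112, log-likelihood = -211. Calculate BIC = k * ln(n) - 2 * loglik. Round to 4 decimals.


Compute k*ln(n) = 5*ln(112) = 5*4.718499 = 23.592495.
Then -2*loglik = 422.
BIC = 23.592495 + 422 = 445.592495, which rounds to 445.5925.

445.5925


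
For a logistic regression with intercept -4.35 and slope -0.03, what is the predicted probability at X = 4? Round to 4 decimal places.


Compute z = -4.35 + (-0.03)(4) = -4.4700.
exp(-z) = 87.3567.
P = 1/(1 + 87.3567) = 0.0113.

0.0113


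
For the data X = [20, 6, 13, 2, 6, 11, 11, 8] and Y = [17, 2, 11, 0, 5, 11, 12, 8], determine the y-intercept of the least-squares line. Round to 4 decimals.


First find the slope: b1 = 0.9851.
Means: xbar = 9.6250, ybar = 8.2500.
b0 = ybar - b1 * xbar = 8.2500 - 0.9851 * 9.6250 = -1.2317.

-1.2317


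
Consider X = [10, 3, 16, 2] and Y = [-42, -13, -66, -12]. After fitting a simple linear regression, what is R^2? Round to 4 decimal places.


Fit the OLS line: b0 = -2.6563, b1 = -3.9476.
SSres = 4.3961.
SStot = 2010.7500.
R^2 = 1 - 4.3961/2010.7500 = 0.9978.

0.9978


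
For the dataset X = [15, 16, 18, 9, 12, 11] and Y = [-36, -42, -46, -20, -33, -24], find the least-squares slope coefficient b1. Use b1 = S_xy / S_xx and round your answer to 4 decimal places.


First compute the means: xbar = 13.5000, ybar = -33.5000.
Then S_xx = sum((xi - xbar)^2) = 57.5000.
S_xy = sum((xi - xbar)(yi - ybar)) = -166.5000.
b1 = S_xy / S_xx = -166.5000 / 57.5000 = -2.8957.

-2.8957


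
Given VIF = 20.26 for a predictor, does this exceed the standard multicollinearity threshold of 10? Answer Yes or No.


Check: VIF = 20.26 vs threshold = 10.
Since 20.26 >= 10, the answer is Yes.

Yes


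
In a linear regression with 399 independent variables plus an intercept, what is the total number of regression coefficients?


Including the intercept, the model has 399 predictor coefficients + 1 intercept.
Total = 400.

400


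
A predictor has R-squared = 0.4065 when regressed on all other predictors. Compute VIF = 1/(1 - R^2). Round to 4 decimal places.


Denominator: 1 - 0.4065 = 0.5935.
VIF = 1 / 0.5935 = 1.6849.

1.6849


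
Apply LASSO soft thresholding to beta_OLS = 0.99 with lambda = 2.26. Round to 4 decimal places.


|beta_OLS| = 0.99.
lambda = 2.26.
Since |beta| <= lambda, the coefficient is set to 0.
Result = 0.0000.

0.0000


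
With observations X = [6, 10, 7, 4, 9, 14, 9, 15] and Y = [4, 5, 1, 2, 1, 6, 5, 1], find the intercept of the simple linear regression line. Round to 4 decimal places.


The slope is b1 = 0.1080.
Sample means are xbar = 9.2500 and ybar = 3.1250.
Intercept: b0 = 3.1250 - (0.1080)(9.2500) = 2.1256.

2.1256


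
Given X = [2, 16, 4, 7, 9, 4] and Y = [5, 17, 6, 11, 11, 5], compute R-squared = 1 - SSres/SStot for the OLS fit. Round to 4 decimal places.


After computing the OLS fit (b0=2.7682, b1=0.9141):
SSres = 5.8880, SStot = 112.8333.
R^2 = 1 - 5.8880/112.8333 = 0.9478.

0.9478


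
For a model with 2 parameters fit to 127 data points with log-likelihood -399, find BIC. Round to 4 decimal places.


Compute k*ln(n) = 2*ln(127) = 2*4.844187 = 9.688374.
Then -2*loglik = 798.
BIC = 9.688374 + 798 = 807.688374, which rounds to 807.6884.

807.6884


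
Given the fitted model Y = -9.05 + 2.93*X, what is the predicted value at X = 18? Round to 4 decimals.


Predicted value:
Y = -9.05 + (2.93)(18) = -9.05 + 52.7400 = 43.6900.

43.6900


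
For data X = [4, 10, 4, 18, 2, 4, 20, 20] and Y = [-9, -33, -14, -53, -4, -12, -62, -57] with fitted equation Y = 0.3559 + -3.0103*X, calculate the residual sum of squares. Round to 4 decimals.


Predicted values from Y = 0.3559 + -3.0103*X.
Residuals: [2.6853, -3.2529, -2.3147, 0.8295, 1.6647, -0.3147, -2.1499, 2.8501].
SSres = 39.4535.

39.4535


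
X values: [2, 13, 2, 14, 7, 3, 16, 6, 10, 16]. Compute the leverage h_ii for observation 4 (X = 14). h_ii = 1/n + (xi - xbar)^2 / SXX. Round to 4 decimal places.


Mean of X: xbar = 8.9000.
SXX = 286.9000.
For X = 14: h = 1/10 + (14 - 8.9000)^2/286.9000 = 0.1907.

0.1907


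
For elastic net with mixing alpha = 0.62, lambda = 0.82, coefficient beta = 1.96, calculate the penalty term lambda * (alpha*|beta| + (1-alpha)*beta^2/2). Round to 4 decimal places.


Compute:
L1 = 0.62 * 1.96 = 1.2152.
L2 = 0.38 * 1.96^2 / 2 = 0.7299.
Penalty = 0.82 * (1.2152 + 0.7299) = 1.5950.

1.5950


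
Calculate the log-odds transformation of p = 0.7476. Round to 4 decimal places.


Compute the odds: 0.7476/0.2524 = 2.9620.
Take the natural log: ln(2.9620) = 1.0859.

1.0859


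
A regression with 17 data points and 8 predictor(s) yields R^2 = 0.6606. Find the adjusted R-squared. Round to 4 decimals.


Plug in: Adj R^2 = 1 - (1 - 0.6606) * 16/8.
= 1 - 0.3394 * 16/8
= 1 - 5.4304 / 8
= 1 - 0.6788 = 0.3212.

0.3212


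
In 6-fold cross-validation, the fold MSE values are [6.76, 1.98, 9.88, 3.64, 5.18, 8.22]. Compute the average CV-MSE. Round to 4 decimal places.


Total MSE across folds = 35.6600.
CV-MSE = 35.6600/6 = 5.9433.

5.9433


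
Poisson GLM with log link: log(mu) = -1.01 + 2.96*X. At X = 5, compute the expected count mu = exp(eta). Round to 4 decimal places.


eta = -1.01 + 2.96 * 5 = 13.7900.
mu = exp(13.7900) = 974812.0869.

974812.0869


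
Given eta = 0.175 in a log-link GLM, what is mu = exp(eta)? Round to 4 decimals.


Apply the inverse link:
mu = e^0.175 = 1.1912.

1.1912


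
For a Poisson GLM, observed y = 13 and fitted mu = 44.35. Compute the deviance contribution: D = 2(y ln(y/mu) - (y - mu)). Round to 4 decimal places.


y/mu = 13/44.35 = 0.293123 (approx.), and ln(13/44.35) = -1.227163.
y * ln(y/mu) = 13 * -1.227163 = -15.953119.
y - mu = -31.35.
D = 2 * (-15.953119 - -31.35) = 30.793762, which rounds to 30.7938.

30.7938


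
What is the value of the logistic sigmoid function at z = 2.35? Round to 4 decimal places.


Compute exp(-2.3500) = 0.0954.
Sigmoid = 1 / (1 + 0.0954) = 1 / 1.0954 = 0.9129.

0.9129


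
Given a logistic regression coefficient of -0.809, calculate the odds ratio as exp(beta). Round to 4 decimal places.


The odds ratio is computed as:
OR = e^(-0.809) = 0.4453.

0.4453


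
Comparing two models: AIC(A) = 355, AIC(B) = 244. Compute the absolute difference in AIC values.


Absolute difference = |355 - 244| = 111.
The model with lower AIC (B) is preferred.

111


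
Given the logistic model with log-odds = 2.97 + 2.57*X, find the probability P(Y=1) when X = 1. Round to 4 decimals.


z = 2.97 + 2.57 * 1 = 5.5400.
Sigmoid: P = 1 / (1 + exp(-5.5400)) = 0.9961.

0.9961


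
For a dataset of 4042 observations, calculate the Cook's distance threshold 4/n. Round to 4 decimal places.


The threshold is 4/n.
4/4042 = 0.0010.

0.0010


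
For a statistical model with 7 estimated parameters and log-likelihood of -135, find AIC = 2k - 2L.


AIC = 2*7 - 2*(-135).
= 14 + 270 = 284.

284


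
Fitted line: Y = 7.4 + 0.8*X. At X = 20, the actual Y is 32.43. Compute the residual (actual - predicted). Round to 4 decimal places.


Fitted value at X = 20 is yhat = 7.4 + 0.8*20 = 23.4000.
Residual = 32.43 - 23.4000 = 9.0300.

9.0300


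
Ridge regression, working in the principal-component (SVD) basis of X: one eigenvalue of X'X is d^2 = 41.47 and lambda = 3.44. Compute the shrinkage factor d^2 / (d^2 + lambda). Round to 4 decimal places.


Denominator = d^2 + lambda = 41.47 + 3.44 = 44.9100.
Shrinkage = 41.47 / 44.9100 = 0.9234.

0.9234


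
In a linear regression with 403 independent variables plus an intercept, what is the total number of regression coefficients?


Each predictor gets one coefficient, plus one intercept.
Total parameters = 403 + 1 = 404.

404


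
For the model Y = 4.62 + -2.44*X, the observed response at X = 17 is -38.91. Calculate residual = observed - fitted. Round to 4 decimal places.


Predicted = 4.62 + -2.44 * 17 = -36.8600.
Residual = -38.91 - -36.8600 = -2.0500.

-2.0500


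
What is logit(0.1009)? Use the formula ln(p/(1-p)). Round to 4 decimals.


Compute the odds: 0.1009/0.8991 = 0.1122.
Take the natural log: ln(0.1122) = -2.1873.

-2.1873


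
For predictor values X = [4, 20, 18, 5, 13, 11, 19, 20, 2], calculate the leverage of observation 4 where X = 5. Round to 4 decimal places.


n = 9, xbar = 12.4444.
SXX = sum((xi - xbar)^2) = 426.2222.
h = 1/9 + (5 - 12.4444)^2 / 426.2222 = 0.2411.

0.2411


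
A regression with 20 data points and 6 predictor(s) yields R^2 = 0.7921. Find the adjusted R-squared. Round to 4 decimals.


Plug in: Adj R^2 = 1 - (1 - 0.7921) * 19/13.
= 1 - 0.2079 * 19/13
= 1 - 3.9501 / 13
= 1 - 0.3039 = 0.6961.

0.6961


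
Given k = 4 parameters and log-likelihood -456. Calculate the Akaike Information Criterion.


Compute:
2k = 2*4 = 8.
-2*loglik = -2*(-456) = 912.
AIC = 8 + 912 = 920.

920


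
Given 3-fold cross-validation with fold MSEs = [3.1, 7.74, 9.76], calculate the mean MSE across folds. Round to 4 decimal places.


Total MSE across folds = 20.6000.
CV-MSE = 20.6000/3 = 6.8667.

6.8667


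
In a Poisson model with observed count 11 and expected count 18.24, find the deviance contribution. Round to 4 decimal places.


First: ln(11/18.24) = -0.505722.
Then: 11 * -0.505722 = -5.562942.
y - mu = 11 - 18.24 = -7.24.
D = 2(-5.562942 - -7.24) = 3.354116, which rounds to 3.3541.

3.3541


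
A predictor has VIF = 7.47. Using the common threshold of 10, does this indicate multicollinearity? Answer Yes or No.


Check: VIF = 7.47 vs threshold = 10.
Since 7.47 < 10, the answer is No.

No


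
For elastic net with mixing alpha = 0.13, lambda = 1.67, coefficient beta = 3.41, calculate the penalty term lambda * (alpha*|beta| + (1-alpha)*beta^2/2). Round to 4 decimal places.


alpha * |beta| = 0.13 * 3.41 = 0.4433.
(1-alpha) * beta^2/2 = 0.87 * 11.6281/2 = 5.0582.
Total = 1.67 * (0.4433 + 5.0582) = 9.1875.

9.1875


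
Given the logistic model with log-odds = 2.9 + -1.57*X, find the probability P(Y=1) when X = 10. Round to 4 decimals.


Compute z = 2.9 + (-1.57)(10) = -12.8000.
exp(-z) = 362217.4496.
P = 1/(1 + 362217.4496) = 0.0000.

0.0000


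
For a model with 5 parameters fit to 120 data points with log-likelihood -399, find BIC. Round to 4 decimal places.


Compute k*ln(n) = 5*ln(120) = 5*4.787492 = 23.937460.
Then -2*loglik = 798.
BIC = 23.937460 + 798 = 821.937460, which rounds to 821.9375.

821.9375


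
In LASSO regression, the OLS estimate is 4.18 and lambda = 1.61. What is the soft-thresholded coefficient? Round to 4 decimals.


Check: |4.18| = 4.18 vs lambda = 1.61.
Since |beta| > lambda, coefficient = sign(beta)*(|beta| - lambda) = 2.5700.
Soft-thresholded coefficient = 2.5700.

2.5700


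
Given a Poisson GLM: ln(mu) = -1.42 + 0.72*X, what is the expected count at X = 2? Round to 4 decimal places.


eta = -1.42 + 0.72 * 2 = 0.0200.
mu = exp(0.0200) = 1.0202.

1.0202


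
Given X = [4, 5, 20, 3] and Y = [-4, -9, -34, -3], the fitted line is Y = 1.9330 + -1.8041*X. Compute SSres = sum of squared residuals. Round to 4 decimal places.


Predicted values from Y = 1.9330 + -1.8041*X.
Residuals: [1.2834, -1.9125, 0.1490, 0.4793].
SSres = 5.5567.

5.5567


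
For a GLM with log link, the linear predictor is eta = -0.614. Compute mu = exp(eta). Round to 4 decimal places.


Apply the inverse link:
mu = e^-0.614 = 0.5412.

0.5412


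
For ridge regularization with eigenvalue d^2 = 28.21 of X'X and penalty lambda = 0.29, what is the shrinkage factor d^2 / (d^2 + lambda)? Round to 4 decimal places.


Compute the denominator: 28.21 + 0.29 = 28.5000.
Shrinkage factor = 28.21 / 28.5000 = 0.9898.

0.9898


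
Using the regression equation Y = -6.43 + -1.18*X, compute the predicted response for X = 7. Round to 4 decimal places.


Plug X = 7 into Y = -6.43 + -1.18*X:
Y = -6.43 + -8.2600 = -14.6900.

-14.6900


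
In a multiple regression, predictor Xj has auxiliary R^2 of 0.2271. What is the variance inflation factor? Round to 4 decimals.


VIF = 1 / (1 - 0.2271).
= 1 / 0.7729 = 1.2938.

1.2938


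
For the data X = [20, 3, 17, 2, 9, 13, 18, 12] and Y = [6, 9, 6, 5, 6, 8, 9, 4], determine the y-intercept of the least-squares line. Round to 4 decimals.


The slope is b1 = 0.0135.
Sample means are xbar = 11.7500 and ybar = 6.6250.
Intercept: b0 = 6.6250 - (0.0135)(11.7500) = 6.4667.

6.4667


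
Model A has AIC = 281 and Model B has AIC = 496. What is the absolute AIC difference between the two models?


Compute |281 - 496| = 215.
Model A has the smaller AIC.

215


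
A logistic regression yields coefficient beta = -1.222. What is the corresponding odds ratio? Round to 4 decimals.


Odds ratio = exp(beta) = exp(-1.222).
= 0.2946.

0.2946


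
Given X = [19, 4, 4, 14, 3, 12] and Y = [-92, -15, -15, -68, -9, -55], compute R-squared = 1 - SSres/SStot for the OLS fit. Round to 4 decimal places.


The fitted line is Y = 6.0213 + -5.1809*X.
SSres = 4.1596, SStot = 5891.3333.
R^2 = 1 - SSres/SStot = 0.9993.

0.9993


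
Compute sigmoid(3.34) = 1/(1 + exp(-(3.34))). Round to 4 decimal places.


exp(-3.3400) = 0.0354.
1 + exp(-z) = 1.0354.
sigmoid = 1/1.0354 = 0.9658.

0.9658


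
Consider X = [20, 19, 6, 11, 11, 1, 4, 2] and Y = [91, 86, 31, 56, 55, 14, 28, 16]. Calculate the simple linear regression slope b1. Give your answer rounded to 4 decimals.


First compute the means: xbar = 9.2500, ybar = 47.1250.
Then S_xx = sum((xi - xbar)^2) = 375.5000.
S_xy = sum((xi - xbar)(yi - ybar)) = 1531.7500.
b1 = S_xy / S_xx = 1531.7500 / 375.5000 = 4.0792.

4.0792


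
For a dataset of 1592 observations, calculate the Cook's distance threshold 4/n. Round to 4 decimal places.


The threshold is 4/n.
4/1592 = 0.0025.

0.0025


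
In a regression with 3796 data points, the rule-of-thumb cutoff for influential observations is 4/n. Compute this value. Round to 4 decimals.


The threshold is 4/n.
4/3796 = 0.0011.

0.0011


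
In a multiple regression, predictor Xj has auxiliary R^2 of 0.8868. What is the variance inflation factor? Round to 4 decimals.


Using VIF = 1/(1 - R^2_j):
1 - 0.8868 = 0.1132.
VIF = 8.8339.

8.8339


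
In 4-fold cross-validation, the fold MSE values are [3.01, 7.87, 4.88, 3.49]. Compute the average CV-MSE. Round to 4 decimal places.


Sum of fold MSEs = 19.2500.
Average = 19.2500 / 4 = 4.8125.

4.8125


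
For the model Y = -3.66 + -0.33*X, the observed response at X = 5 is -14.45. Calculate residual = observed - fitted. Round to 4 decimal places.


Fitted value at X = 5 is yhat = -3.66 + -0.33*5 = -5.3100.
Residual = -14.45 - -5.3100 = -9.1400.

-9.1400


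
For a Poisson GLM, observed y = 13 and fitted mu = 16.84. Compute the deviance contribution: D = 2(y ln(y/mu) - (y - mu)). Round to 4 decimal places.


y/mu = 13/16.84 = 0.771971 (approx.), and ln(13/16.84) = -0.258808.
y * ln(y/mu) = 13 * -0.258808 = -3.364504.
y - mu = -3.84.
D = 2 * (-3.364504 - -3.84) = 0.950992, which rounds to 0.9510.

0.9510


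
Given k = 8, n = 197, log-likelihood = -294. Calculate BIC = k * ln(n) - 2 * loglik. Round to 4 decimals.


k * ln(n) = 8 * ln(197) = 8 * 5.283204 = 42.265632.
-2 * loglik = -2 * (-294) = 588.
BIC = 42.265632 + 588 = 630.265632, which rounds to 630.2656.

630.2656


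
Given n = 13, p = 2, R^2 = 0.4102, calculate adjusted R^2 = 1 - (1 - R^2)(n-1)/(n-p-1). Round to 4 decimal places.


Using the formula:
(1 - 0.4102) = 0.5898.
Multiply by 12/10: 0.5898 * 12 = 7.0776, then 7.0776 / 10 = 0.7078.
Adj R^2 = 1 - 0.7078 = 0.2922.

0.2922


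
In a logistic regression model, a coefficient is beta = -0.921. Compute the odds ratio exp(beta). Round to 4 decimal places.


exp(-0.921) = 0.3981.
So the odds ratio is 0.3981.

0.3981


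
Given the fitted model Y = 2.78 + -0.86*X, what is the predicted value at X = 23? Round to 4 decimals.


Plug X = 23 into Y = 2.78 + -0.86*X:
Y = 2.78 + -19.7800 = -17.0000.

-17.0000


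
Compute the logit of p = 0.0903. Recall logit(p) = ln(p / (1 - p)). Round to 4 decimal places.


The odds are p/(1-p) = 0.0903 / 0.9097 = 0.0993.
logit(p) = ln(0.0993) = -2.3100.

-2.3100


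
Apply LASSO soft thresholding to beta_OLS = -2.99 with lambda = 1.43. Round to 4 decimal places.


Absolute value: |-2.99| = 2.99.
Compare to lambda = 1.43.
Since |beta| > lambda, coefficient = sign(beta)*(|beta| - lambda) = -1.5600.

-1.5600


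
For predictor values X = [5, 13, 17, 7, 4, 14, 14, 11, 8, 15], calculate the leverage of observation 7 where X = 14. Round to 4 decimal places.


Mean of X: xbar = 10.8000.
SXX = 183.6000.
For X = 14: h = 1/10 + (14 - 10.8000)^2/183.6000 = 0.1558.

0.1558


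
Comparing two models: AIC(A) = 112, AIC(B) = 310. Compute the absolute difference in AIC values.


|AIC_A - AIC_B| = |112 - 310| = 198.
Model A is preferred (lower AIC).

198


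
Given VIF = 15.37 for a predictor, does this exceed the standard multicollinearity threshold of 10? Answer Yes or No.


Compare VIF = 15.37 to the threshold of 10.
15.37 >= 10, so the answer is Yes.

Yes


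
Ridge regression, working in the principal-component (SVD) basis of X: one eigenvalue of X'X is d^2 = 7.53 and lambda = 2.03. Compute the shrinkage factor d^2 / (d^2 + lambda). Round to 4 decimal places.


Denominator = d^2 + lambda = 7.53 + 2.03 = 9.5600.
Shrinkage = 7.53 / 9.5600 = 0.7877.

0.7877


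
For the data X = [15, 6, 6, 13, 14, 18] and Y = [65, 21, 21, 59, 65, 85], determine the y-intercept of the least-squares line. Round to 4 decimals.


Compute b1 = 5.2623 from the OLS formula.
With xbar = 12.0000 and ybar = 52.6667, the intercept is:
b0 = 52.6667 - 5.2623 * 12.0000 = -10.4809.

-10.4809


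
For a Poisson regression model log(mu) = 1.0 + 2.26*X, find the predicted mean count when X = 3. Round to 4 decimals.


eta = 1.0 + 2.26 * 3 = 7.7800.
mu = exp(7.7800) = 2392.2748.

2392.2748


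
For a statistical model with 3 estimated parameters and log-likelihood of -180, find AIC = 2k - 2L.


AIC = 2*3 - 2*(-180).
= 6 + 360 = 366.

366


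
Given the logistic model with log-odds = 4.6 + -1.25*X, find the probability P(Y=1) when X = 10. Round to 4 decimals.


Linear predictor: z = 4.6 + -1.25 * 10 = -7.9000.
P = 1/(1 + exp(7.9000)) = 1/(1 + 2697.2823) = 0.0004.

0.0004


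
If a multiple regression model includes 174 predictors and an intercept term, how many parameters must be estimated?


Total coefficients = number of predictors + 1 (for the intercept).
= 174 + 1 = 175.

175


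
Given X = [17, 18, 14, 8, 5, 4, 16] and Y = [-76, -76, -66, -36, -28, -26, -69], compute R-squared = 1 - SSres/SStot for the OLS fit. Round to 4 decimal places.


The fitted line is Y = -8.9018 + -3.8377*X.
SSres = 36.4802, SStot = 3120.8571.
R^2 = 1 - SSres/SStot = 0.9883.

0.9883


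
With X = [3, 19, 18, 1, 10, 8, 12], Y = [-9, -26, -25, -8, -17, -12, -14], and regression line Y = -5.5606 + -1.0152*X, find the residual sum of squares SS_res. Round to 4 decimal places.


Predicted values from Y = -5.5606 + -1.0152*X.
Residuals: [-0.3938, -1.1506, -1.1658, -1.4242, -1.2874, 1.6822, 3.7430].
SSres = 23.3636.

23.3636


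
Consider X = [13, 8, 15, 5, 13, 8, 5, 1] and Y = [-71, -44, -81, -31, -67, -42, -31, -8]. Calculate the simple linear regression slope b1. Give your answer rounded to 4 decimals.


First compute the means: xbar = 8.5000, ybar = -46.8750.
Then S_xx = sum((xi - xbar)^2) = 164.0000.
S_xy = sum((xi - xbar)(yi - ybar)) = -827.5000.
b1 = S_xy / S_xx = -827.5000 / 164.0000 = -5.0457.

-5.0457


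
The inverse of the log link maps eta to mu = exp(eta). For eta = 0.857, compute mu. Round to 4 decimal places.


mu = exp(eta) = exp(0.857).
= 2.3561.

2.3561


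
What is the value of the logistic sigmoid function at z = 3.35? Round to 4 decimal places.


Compute exp(-3.3500) = 0.0351.
Sigmoid = 1 / (1 + 0.0351) = 1 / 1.0351 = 0.9661.

0.9661


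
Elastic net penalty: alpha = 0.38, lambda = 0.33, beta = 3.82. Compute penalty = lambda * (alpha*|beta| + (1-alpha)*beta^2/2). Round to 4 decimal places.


alpha * |beta| = 0.38 * 3.82 = 1.4516.
(1-alpha) * beta^2/2 = 0.62 * 14.5924/2 = 4.5236.
Total = 0.33 * (1.4516 + 4.5236) = 1.9718.

1.9718


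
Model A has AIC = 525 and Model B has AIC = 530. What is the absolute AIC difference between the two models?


Absolute difference = |525 - 530| = 5.
The model with lower AIC (A) is preferred.

5


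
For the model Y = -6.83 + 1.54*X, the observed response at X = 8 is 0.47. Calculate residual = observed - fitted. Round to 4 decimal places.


Compute yhat = -6.83 + (1.54)(8) = 5.4900.
Residual = actual - predicted = 0.47 - 5.4900 = -5.0200.

-5.0200


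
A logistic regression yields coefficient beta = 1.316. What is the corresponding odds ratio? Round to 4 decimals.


Odds ratio = exp(beta) = exp(1.316).
= 3.7285.

3.7285


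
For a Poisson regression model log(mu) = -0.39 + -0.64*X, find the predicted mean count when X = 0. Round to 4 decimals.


Linear predictor: eta = -0.39 + (-0.64)(0) = -0.3900.
Expected count: mu = exp(-0.3900) = 0.6771.

0.6771


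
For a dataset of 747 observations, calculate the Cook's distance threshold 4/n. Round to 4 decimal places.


Cook's distance cutoff = 4/n = 4/747.
= 0.0054.

0.0054


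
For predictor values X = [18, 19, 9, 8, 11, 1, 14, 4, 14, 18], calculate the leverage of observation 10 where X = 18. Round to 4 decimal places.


Compute xbar = 11.6000 with n = 10 observations.
SXX = 338.4000.
Leverage = 1/10 + (18 - 11.6000)^2/338.4000 = 0.2210.

0.2210


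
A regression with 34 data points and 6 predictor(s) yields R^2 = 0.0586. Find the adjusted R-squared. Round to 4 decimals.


Plug in: Adj R^2 = 1 - (1 - 0.0586) * 33/27.
= 1 - 0.9414 * 33/27
= 1 - 31.0662 / 27
= 1 - 1.1506 = -0.1506.

-0.1506


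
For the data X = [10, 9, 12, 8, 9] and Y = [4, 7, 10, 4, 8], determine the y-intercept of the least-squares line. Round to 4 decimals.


First find the slope: b1 = 1.1087.
Means: xbar = 9.6000, ybar = 6.6000.
b0 = ybar - b1 * xbar = 6.6000 - 1.1087 * 9.6000 = -4.0435.

-4.0435


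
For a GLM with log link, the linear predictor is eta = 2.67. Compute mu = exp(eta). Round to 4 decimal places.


Apply the inverse link:
mu = e^2.67 = 14.4400.

14.4400


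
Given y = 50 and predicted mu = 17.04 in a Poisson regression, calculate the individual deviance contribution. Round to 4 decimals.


First: ln(50/17.04) = 1.076459.
Then: 50 * 1.076459 = 53.822950.
y - mu = 50 - 17.04 = 32.96.
D = 2(53.822950 - 32.96) = 41.725900, which rounds to 41.7259.

41.7259


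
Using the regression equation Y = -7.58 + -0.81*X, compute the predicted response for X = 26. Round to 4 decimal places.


Plug X = 26 into Y = -7.58 + -0.81*X:
Y = -7.58 + -21.0600 = -28.6400.

-28.6400


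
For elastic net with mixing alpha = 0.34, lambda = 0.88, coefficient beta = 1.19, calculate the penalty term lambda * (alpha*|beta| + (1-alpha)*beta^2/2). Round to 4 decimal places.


Compute:
L1 = 0.34 * 1.19 = 0.4046.
L2 = 0.66 * 1.19^2 / 2 = 0.4673.
Penalty = 0.88 * (0.4046 + 0.4673) = 0.7673.

0.7673


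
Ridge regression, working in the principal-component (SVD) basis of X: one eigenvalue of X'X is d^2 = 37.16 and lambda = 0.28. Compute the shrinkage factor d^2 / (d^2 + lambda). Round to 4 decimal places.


Denominator = d^2 + lambda = 37.16 + 0.28 = 37.4400.
Shrinkage = 37.16 / 37.4400 = 0.9925.

0.9925


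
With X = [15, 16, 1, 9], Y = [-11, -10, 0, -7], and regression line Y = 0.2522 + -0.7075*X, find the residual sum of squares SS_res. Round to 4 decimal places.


Predicted values from Y = 0.2522 + -0.7075*X.
Residuals: [-0.6397, 1.0678, 0.4553, -0.8847].
SSres = 2.5394.

2.5394
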